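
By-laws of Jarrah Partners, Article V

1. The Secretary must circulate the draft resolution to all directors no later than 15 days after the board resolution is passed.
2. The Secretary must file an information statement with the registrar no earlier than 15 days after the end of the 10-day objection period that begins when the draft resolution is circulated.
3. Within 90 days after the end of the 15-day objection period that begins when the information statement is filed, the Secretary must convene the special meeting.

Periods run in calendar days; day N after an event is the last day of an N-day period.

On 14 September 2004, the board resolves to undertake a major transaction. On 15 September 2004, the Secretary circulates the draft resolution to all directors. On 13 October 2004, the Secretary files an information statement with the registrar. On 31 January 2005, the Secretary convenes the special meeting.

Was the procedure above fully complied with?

Step 1 — counting 15 days from 14 September 2004 (when the board resolution is passed) gives a deadline of 29 September 2004; done 15 September 2004 — timely.
Step 2 — must wait 15 days from 25 September 2004 (end of the 10-day objection period, which began when the draft resolution is circulated on 15 September 2004), so not before 10 October 2004; 13 October 2004 is on or after that date.
Step 3 — counting 90 days from 28 October 2004 (end of the 15-day objection period, which began when the information statement is filed on 13 October 2004) gives a deadline of 26 January 2005; done 31 January 2005 — 5 days late.

No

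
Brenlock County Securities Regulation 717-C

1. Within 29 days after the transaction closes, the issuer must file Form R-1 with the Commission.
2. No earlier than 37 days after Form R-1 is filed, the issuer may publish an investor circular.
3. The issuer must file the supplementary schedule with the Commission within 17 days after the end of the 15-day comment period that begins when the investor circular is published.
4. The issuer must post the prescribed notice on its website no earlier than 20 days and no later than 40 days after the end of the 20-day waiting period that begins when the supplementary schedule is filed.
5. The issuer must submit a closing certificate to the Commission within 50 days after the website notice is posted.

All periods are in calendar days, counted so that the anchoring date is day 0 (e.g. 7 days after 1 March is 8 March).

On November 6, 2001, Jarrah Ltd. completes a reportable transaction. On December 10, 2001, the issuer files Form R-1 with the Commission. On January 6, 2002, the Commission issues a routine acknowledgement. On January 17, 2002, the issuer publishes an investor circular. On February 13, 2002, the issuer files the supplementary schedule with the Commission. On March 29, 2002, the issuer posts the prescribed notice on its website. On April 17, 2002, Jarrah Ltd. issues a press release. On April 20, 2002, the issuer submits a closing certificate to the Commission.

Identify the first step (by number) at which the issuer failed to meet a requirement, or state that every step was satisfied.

Step 1

Step 1 — counting 29 days from November 6, 2001 (when the transaction closes) gives a deadline of December 5, 2001; done December 10, 2001 — 5 days late.
Later steps need not be reached.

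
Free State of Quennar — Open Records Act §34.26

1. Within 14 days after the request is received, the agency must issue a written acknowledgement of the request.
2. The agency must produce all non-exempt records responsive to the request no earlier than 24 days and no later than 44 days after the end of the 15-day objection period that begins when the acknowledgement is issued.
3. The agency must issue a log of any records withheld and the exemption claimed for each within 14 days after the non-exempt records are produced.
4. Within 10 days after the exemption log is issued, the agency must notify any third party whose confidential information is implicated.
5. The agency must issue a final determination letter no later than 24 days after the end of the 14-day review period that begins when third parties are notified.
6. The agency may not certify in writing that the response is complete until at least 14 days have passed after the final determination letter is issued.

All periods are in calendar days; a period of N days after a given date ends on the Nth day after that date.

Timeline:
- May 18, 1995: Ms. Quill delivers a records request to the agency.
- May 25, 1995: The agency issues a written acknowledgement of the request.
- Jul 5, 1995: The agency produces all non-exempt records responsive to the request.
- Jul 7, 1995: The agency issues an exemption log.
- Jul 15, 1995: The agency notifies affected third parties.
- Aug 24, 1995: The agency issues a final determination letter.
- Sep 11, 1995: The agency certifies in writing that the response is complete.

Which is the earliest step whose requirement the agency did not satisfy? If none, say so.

Step 5

(1) due by May 18, 1995 + 14 days = Jun 1, 1995; May 25, 1995 is within that limit.
(2) the permitted window runs from Jun 9, 1995 + 24 = Jul 3, 1995 to Jun 9, 1995 + 44 = Jul 23, 1995; Jul 5, 1995 falls inside that range.
(3) due by Jul 5, 1995 + 14 days = Jul 19, 1995; done Jul 7, 1995 — timely.
(4) due by Jul 7, 1995 + 10 days = Jul 17, 1995; completed Jul 15, 1995, before the deadline.
(5) due by Jul 29, 1995 + 24 days = Aug 22, 1995; Aug 24, 1995 misses that deadline by 2 days.
The procedure was therefore not followed at step 5.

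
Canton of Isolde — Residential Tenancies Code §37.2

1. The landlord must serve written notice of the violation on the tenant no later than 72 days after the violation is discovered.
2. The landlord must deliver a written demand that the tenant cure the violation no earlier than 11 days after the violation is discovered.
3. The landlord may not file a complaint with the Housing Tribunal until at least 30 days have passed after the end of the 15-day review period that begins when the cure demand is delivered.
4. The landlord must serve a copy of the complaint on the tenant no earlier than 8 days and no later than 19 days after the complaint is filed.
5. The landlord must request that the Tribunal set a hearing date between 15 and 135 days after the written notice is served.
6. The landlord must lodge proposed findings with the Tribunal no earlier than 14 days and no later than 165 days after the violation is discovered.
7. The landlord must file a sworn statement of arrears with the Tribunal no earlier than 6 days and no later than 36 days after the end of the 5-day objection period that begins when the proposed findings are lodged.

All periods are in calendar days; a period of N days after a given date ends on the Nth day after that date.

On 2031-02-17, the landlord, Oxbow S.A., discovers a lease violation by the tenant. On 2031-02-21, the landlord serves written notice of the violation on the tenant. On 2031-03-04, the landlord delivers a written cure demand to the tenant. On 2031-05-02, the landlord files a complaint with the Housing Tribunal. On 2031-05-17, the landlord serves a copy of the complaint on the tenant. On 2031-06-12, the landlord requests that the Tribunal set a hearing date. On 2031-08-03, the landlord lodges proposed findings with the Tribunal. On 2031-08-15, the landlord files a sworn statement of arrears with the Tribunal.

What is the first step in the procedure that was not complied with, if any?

Step 6

Step 1: 72 days after 2031-02-17 (when the violation is discovered) is 2031-04-30; 2031-02-21 is within that limit.
Step 2: the earliest permitted date is 11 days after 2031-02-17 (when the violation is discovered), i.e. 2031-02-28; done 2031-03-04 — permitted.
Step 3: the earliest permitted date is 30 days after 2031-03-19 (end of the 15-day review period, which began when the cure demand is delivered on 2031-03-04), i.e. 2031-04-18; done 2031-05-02, after the minimum wait.
Step 4: the window is 8–19 days after 2031-05-02 (when the complaint is filed), so 2031-05-10 through 2031-05-21; 2031-05-17 falls inside that range.
Step 5: the window is 15–135 days after 2031-02-21 (when the written notice is served), so 2031-03-08 through 2031-07-06; 2031-06-12 falls inside that range.
Step 6: the window is 14–165 days after 2031-02-17 (when the violation is discovered), so 2031-03-03 through 2031-08-01; done 2031-08-03 — 2 days after the window closed.
That is the first point of non-compliance.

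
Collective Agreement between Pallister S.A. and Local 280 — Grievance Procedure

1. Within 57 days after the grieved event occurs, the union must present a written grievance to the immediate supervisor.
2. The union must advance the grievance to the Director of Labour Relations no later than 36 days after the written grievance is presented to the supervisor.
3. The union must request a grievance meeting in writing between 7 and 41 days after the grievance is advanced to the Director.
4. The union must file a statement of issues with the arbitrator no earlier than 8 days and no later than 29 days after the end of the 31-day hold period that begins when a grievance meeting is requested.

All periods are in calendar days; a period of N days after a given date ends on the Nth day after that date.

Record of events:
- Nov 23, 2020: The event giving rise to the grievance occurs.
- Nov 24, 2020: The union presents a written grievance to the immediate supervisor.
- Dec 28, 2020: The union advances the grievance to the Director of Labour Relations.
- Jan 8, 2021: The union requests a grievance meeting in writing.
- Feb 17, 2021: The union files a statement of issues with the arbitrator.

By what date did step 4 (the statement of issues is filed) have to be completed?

Mar 9, 2021

A grievance meeting is requested on Jan 8, 2021; the 31-day hold period therefore ends Feb 8, 2021, and step 4 runs from that date. The window is 8–29 days after Feb 8, 2021; it closes on Mar 9, 2021.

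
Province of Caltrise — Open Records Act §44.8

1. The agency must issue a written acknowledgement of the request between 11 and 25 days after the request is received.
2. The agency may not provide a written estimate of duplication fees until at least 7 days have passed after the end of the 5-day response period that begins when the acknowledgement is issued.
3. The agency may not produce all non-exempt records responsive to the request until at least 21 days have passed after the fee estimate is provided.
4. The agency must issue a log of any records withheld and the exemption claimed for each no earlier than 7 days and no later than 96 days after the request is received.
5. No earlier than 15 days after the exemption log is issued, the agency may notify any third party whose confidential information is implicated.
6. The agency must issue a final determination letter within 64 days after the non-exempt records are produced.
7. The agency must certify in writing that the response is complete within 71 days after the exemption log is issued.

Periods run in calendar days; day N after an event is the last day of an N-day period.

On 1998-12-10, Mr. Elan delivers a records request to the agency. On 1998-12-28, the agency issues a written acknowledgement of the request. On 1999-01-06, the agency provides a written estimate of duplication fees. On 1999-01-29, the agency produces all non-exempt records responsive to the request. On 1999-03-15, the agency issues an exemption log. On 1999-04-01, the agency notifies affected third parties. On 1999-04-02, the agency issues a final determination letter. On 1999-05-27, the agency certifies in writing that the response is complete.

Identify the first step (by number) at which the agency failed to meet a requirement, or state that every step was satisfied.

(1) the permitted window runs from 1998-12-10 + 11 = 1998-12-21 to 1998-12-10 + 25 = 1999-01-04; 1998-12-28 falls inside that range.
(2) permitted from 1999-01-02 + 7 days = 1999-01-09 onward; acted on 1999-01-06, 3 days prematurely.
No need to go further; step 2 was not satisfied.

Step 2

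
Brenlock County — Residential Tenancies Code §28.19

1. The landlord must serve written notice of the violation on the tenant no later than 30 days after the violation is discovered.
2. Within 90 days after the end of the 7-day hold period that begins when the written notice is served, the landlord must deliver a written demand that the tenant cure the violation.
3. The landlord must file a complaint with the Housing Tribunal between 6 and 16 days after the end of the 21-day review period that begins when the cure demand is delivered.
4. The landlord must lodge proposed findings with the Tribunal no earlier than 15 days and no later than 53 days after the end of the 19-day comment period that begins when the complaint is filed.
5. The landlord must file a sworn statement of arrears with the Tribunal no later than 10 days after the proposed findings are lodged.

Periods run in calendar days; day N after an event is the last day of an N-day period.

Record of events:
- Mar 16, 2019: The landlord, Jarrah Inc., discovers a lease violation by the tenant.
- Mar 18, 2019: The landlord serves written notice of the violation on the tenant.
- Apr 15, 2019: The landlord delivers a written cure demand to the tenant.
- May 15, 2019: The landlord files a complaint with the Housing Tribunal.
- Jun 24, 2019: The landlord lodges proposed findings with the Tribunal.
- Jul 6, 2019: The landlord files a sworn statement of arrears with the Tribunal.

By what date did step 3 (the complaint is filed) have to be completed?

May 22, 2019

The cure demand is delivered on Apr 15, 2019; the 21-day review period therefore ends May 6, 2019, and step 3 runs from that date. The window is 6–16 days after May 6, 2019; it closes on May 22, 2019.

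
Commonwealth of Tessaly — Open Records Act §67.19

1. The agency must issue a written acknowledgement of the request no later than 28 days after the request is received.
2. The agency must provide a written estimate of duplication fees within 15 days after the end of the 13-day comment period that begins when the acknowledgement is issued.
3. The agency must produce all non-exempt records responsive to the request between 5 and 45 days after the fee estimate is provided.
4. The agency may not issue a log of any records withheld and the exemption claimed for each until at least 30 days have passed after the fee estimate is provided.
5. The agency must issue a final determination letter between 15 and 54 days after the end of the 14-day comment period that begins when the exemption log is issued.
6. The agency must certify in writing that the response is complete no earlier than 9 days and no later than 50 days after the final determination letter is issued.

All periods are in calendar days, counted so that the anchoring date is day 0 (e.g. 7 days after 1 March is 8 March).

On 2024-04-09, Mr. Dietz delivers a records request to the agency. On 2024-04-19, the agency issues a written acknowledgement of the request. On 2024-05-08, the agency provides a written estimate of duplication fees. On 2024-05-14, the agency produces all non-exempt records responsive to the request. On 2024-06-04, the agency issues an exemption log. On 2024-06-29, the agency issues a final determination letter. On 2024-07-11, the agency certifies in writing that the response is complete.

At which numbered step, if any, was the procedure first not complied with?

(1) due by 2024-04-09 + 28 days = 2024-05-07; done 2024-04-19 — timely.
(2) due by 2024-05-02 + 15 days = 2024-05-17; 2024-05-08 is within that limit.
(3) the permitted window runs from 2024-05-08 + 5 = 2024-05-13 to 2024-05-08 + 45 = 2024-06-22; done 2024-05-14, which is between those dates.
(4) permitted from 2024-05-08 + 30 days = 2024-06-07 onward; acted on 2024-06-04, 3 days prematurely.
That is the first point of non-compliance.

Step 4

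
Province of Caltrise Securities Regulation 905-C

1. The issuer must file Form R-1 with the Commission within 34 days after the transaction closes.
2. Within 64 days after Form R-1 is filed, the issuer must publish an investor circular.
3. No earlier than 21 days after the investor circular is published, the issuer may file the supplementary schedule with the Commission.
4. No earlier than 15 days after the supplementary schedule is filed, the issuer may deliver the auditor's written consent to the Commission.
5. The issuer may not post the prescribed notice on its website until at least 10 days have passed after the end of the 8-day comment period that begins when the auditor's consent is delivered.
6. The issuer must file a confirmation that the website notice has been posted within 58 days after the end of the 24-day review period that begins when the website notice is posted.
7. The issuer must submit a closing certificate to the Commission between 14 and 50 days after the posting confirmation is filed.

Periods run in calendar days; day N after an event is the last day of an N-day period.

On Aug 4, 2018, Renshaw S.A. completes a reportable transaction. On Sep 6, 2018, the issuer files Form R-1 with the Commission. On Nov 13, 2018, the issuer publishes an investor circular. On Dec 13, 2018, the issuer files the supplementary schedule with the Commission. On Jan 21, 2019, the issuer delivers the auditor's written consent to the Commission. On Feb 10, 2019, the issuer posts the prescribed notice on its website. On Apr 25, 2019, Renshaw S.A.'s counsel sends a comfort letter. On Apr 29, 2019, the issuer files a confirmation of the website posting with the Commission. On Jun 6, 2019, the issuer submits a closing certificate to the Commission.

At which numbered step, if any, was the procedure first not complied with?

Step 2

Step 1: 34 days after Aug 4, 2018 (when the transaction closes) is Sep 7, 2018; Sep 6, 2018 is within that limit.
Step 2: 64 days after Sep 6, 2018 (when Form R-1 is filed) is Nov 9, 2018; not done until Nov 13, 2018, 4 days after the deadline.
The procedure was therefore not followed at step 2.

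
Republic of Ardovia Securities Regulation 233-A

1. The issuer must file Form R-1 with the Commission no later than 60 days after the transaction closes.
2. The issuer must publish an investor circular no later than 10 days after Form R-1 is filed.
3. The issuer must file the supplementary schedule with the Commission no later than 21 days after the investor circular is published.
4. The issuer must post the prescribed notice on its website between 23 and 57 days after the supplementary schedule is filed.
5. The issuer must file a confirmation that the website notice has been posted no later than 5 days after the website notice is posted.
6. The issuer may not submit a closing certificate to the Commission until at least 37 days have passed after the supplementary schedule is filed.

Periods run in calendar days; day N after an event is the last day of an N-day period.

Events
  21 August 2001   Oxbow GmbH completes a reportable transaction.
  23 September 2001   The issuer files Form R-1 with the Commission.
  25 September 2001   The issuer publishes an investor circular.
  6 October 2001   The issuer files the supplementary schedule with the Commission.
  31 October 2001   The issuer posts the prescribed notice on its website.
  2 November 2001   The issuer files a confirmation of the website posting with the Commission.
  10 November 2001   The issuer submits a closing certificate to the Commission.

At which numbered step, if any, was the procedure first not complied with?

Step 1 — counting 60 days from 21 August 2001 (when the transaction closes) gives a deadline of 20 October 2001; 23 September 2001 is within that limit.
Step 2 — counting 10 days from 23 September 2001 (when Form R-1 is filed) gives a deadline of 3 October 2001; done 25 September 2001 — timely.
Step 3 — counting 21 days from 25 September 2001 (when the investor circular is published) gives a deadline of 16 October 2001; 6 October 2001 is within that limit.
Step 4 — 23 and 57 days from 6 October 2001 (when the supplementary schedule is filed) are 29 October 2001 and 2 December 2001 respectively; 31 October 2001 falls inside that range.
Step 5 — counting 5 days from 31 October 2001 (when the website notice is posted) gives a deadline of 5 November 2001; done 2 November 2001 — timely.
Step 6 — must wait 37 days from 6 October 2001 (when the supplementary schedule is filed), so not before 12 November 2001; 10 November 2001 is 2 days before the earliest permitted date.

Step 6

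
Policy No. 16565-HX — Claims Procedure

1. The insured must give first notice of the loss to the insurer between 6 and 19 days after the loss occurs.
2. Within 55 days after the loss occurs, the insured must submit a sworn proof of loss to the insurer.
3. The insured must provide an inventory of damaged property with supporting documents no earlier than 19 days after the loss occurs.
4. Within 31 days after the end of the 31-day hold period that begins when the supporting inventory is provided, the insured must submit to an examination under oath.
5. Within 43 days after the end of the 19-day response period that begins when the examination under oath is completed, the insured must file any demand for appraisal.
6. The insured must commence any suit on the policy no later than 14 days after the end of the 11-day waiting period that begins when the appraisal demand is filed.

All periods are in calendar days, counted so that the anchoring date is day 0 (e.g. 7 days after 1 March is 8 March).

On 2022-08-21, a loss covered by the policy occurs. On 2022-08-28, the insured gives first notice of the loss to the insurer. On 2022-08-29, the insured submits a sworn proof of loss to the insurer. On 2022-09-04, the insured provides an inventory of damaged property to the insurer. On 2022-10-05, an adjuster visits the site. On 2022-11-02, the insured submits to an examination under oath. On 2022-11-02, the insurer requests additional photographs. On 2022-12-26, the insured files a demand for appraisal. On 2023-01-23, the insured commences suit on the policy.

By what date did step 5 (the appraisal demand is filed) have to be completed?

The examination under oath is completed on 2022-11-02; the 19-day response period therefore ends 2022-11-21, and step 5 runs from that date. 43 days after 2022-11-21 is 2023-01-03.

2023-01-03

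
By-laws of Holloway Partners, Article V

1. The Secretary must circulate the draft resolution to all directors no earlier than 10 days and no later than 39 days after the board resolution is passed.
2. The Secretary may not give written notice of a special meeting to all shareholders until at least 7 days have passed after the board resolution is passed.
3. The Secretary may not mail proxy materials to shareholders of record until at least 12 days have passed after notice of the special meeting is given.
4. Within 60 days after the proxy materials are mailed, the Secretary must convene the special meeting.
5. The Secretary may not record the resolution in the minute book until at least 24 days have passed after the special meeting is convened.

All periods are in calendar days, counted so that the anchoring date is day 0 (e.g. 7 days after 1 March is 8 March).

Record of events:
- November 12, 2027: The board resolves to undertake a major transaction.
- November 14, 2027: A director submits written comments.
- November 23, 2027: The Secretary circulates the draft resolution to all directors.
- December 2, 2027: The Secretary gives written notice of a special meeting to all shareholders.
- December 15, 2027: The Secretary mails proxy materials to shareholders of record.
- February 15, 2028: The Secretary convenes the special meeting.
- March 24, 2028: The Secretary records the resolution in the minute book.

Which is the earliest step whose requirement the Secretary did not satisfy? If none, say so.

Step 1: the window is 10–39 days after November 12, 2027 (when the board resolution is passed), so November 22, 2027 through December 21, 2027; done November 23, 2027 — within the window.
Step 2: the earliest permitted date is 7 days after November 12, 2027 (when the board resolution is passed), i.e. November 19, 2027; done December 2, 2027, after the minimum wait.
Step 3: the earliest permitted date is 12 days after December 2, 2027 (when notice of the special meeting is given), i.e. December 14, 2027; done December 15, 2027 — permitted.
Step 4: 60 days after December 15, 2027 (when the proxy materials are mailed) is February 13, 2028; February 15, 2028 misses that deadline by 2 days.
No need to go further; step 4 was not satisfied.

Step 4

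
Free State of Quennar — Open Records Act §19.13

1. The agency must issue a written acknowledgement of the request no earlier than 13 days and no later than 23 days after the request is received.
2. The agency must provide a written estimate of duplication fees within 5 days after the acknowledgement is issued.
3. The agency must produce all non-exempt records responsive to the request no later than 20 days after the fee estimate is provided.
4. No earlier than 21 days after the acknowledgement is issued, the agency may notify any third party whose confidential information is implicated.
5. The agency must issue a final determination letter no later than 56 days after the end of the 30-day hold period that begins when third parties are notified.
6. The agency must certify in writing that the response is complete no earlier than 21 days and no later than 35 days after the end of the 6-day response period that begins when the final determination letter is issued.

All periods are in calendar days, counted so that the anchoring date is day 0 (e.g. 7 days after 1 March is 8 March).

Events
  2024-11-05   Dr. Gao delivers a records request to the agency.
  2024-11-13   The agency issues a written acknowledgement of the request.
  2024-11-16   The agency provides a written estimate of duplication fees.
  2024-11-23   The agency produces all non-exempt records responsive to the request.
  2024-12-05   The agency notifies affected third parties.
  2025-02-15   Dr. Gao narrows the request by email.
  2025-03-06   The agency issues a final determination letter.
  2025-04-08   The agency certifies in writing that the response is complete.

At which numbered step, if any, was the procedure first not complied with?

Step 1

Step 1 — 13 and 23 days from 2024-11-05 (when the request is received) are 2024-11-18 and 2024-11-28 respectively; 2024-11-13 is 5 days too early.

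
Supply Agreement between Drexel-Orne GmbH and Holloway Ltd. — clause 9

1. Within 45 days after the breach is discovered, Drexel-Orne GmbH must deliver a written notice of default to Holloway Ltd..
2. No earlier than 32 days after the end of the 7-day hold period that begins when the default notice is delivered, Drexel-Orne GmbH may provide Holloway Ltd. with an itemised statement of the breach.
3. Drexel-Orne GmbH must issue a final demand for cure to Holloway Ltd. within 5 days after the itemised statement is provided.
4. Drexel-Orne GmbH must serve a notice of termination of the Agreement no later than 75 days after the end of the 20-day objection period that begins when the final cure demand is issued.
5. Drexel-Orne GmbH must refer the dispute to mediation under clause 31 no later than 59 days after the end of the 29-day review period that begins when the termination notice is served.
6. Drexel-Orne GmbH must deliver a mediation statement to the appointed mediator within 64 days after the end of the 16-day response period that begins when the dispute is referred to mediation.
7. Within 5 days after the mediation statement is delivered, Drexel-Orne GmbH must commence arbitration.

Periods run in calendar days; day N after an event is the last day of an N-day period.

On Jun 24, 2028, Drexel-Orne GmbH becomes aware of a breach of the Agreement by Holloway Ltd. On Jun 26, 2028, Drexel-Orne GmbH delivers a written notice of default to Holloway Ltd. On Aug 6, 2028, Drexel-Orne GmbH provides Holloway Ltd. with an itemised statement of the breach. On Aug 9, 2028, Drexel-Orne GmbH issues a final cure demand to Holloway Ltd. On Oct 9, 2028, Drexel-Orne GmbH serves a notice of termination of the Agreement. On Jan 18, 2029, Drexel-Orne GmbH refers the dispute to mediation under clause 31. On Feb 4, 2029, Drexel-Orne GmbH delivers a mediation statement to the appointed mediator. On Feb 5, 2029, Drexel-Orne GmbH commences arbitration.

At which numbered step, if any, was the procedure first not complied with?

Step 5

Step 1 — counting 45 days from Jun 24, 2028 (when the breach is discovered) gives a deadline of Aug 8, 2028; done Jun 26, 2028 — timely.
Step 2 — must wait 32 days from Jul 3, 2028 (end of the 7-day hold period, which began when the default notice is delivered on Jun 26, 2028), so not before Aug 4, 2028; done Aug 6, 2028 — permitted.
Step 3 — counting 5 days from Aug 6, 2028 (when the itemised statement is provided) gives a deadline of Aug 11, 2028; Aug 9, 2028 is within that limit.
Step 4 — counting 75 days from Aug 29, 2028 (end of the 20-day objection period, which began when the final cure demand is issued on Aug 9, 2028) gives a deadline of Nov 12, 2028; done Oct 9, 2028 — timely.
Step 5 — counting 59 days from Nov 7, 2028 (end of the 29-day review period, which began when the termination notice is served on Oct 9, 2028) gives a deadline of Jan 5, 2029; done Jan 18, 2029 — 13 days late.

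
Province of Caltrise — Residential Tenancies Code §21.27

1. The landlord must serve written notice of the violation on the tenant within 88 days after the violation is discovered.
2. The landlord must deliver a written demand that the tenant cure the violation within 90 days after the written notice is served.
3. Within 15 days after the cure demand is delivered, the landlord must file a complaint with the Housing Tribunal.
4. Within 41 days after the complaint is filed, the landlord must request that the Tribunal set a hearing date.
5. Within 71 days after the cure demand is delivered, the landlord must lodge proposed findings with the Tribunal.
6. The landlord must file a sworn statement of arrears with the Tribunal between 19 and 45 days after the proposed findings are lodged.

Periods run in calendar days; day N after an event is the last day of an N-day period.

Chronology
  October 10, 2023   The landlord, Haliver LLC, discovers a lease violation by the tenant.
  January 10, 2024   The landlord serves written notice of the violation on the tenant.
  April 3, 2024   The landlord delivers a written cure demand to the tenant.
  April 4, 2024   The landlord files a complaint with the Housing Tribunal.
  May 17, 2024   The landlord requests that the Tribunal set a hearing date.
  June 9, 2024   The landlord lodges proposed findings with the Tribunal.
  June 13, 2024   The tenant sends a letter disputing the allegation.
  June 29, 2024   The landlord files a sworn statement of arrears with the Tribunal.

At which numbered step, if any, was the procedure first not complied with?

Step 1

(1) due by October 10, 2023 + 88 days = January 6, 2024; not done until January 10, 2024, 4 days after the deadline.
That is the first point of non-compliance.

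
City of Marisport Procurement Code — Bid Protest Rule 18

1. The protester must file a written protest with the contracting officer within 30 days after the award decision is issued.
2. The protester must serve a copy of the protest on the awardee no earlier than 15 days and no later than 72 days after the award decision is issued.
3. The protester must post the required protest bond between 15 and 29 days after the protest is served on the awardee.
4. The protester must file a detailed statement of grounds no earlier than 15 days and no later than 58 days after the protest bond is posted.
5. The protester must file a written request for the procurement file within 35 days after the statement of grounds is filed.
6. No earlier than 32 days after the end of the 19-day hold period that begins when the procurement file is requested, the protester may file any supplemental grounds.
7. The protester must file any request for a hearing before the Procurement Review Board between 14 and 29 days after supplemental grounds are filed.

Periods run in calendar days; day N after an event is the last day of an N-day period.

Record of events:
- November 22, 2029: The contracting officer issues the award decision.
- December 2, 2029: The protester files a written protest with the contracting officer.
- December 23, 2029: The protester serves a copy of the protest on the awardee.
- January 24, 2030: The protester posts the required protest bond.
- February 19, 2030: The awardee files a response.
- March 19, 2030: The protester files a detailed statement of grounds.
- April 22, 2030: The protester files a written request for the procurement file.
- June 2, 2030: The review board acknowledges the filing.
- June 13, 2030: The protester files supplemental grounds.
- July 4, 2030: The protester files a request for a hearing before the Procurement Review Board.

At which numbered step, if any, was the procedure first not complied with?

Step 3

Step 1 — counting 30 days from November 22, 2029 (when the award decision is issued) gives a deadline of December 22, 2029; done December 2, 2029 — timely.
Step 2 — 15 and 72 days from November 22, 2029 (when the award decision is issued) are December 7, 2029 and February 2, 2030 respectively; December 23, 2029 falls inside that range.
Step 3 — 15 and 29 days from December 23, 2029 (when the protest is served on the awardee) are January 7, 2030 and January 21, 2030 respectively; January 24, 2030 is 3 days past the end of the window.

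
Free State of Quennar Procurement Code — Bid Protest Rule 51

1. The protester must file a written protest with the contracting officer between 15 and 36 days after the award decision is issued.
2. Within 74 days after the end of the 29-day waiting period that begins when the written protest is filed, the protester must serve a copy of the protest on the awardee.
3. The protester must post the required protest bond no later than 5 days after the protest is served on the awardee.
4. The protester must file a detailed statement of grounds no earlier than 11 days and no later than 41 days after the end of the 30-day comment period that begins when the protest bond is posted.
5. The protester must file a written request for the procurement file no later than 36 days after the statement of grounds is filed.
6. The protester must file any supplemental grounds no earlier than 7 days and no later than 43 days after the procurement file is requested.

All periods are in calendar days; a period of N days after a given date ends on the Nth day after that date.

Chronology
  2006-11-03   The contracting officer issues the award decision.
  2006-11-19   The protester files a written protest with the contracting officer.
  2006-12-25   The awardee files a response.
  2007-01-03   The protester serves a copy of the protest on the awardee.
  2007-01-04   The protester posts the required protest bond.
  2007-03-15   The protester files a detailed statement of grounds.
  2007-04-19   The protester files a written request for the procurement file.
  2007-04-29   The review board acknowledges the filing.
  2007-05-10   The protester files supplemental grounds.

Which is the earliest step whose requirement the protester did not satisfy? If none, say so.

(1) the permitted window runs from 2006-11-03 + 15 = 2006-11-18 to 2006-11-03 + 36 = 2006-12-09; 2006-11-19 falls inside that range.
(2) due by 2006-12-18 + 74 days = 2007-03-02; done 2007-01-03 — timely.
(3) due by 2007-01-03 + 5 days = 2007-01-08; done 2007-01-04 — timely.
(4) the permitted window runs from 2007-02-03 + 11 = 2007-02-14 to 2007-02-03 + 41 = 2007-03-16; done 2007-03-15, which is between those dates.
(5) due by 2007-03-15 + 36 days = 2007-04-20; completed 2007-04-19, before the deadline.
(6) the permitted window runs from 2007-04-19 + 7 = 2007-04-26 to 2007-04-19 + 43 = 2007-06-01; done 2007-05-10, which is between those dates.

None — every step was satisfied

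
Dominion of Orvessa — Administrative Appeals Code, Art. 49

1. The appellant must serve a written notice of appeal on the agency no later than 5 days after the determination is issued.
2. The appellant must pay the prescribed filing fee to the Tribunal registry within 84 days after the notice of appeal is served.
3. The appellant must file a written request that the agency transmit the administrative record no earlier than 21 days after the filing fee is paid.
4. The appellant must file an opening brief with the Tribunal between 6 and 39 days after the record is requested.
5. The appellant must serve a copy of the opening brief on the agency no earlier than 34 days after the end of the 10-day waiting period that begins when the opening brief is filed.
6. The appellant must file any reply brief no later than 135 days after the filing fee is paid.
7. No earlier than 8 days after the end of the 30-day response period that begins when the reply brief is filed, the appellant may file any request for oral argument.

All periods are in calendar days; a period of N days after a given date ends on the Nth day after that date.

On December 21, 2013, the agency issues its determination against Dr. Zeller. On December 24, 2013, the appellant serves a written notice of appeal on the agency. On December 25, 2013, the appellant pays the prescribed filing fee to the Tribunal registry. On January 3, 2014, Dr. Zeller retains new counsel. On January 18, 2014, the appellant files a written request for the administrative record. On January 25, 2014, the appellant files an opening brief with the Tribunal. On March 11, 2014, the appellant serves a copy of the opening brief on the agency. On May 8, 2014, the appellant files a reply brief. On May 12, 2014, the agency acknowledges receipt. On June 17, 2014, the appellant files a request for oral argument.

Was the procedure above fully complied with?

(1) due by December 21, 2013 + 5 days = December 26, 2013; December 24, 2013 is within that limit.
(2) due by December 24, 2013 + 84 days = March 18, 2014; done December 25, 2013 — timely.
(3) permitted from December 25, 2013 + 21 days = January 15, 2014 onward; done January 18, 2014, after the minimum wait.
(4) the permitted window runs from January 18, 2014 + 6 = January 24, 2014 to January 18, 2014 + 39 = February 26, 2014; done January 25, 2014 — within the window.
(5) permitted from February 4, 2014 + 34 days = March 10, 2014 onward; done March 11, 2014, after the minimum wait.
(6) due by December 25, 2013 + 135 days = May 9, 2014; done May 8, 2014 — timely.
(7) permitted from June 7, 2014 + 8 days = June 15, 2014 onward; June 17, 2014 is on or after that date.

Yes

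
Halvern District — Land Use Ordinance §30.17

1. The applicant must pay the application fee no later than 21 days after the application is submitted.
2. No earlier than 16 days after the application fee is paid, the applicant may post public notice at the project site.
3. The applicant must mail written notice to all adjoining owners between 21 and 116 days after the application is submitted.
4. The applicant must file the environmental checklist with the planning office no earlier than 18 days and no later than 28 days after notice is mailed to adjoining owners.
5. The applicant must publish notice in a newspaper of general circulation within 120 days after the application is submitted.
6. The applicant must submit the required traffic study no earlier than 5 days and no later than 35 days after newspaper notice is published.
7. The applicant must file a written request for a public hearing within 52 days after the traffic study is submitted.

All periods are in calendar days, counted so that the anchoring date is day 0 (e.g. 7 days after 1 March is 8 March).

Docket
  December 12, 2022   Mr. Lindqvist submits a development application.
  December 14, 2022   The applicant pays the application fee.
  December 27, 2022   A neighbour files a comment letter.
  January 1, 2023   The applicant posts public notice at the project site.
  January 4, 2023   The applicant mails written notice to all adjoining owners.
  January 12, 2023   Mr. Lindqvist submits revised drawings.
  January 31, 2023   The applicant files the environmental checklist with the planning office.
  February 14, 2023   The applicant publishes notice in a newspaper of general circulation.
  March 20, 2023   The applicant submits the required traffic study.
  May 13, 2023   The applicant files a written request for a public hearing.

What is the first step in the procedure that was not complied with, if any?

Step 1 — counting 21 days from December 12, 2022 (when the application is submitted) gives a deadline of January 2, 2023; completed December 14, 2022, before the deadline.
Step 2 — must wait 16 days from December 14, 2022 (when the application fee is paid), so not before December 30, 2022; done January 1, 2023 — permitted.
Step 3 — 21 and 116 days from December 12, 2022 (when the application is submitted) are January 2, 2023 and April 7, 2023 respectively; January 4, 2023 falls inside that range.
Step 4 — 18 and 28 days from January 4, 2023 (when notice is mailed to adjoining owners) are January 22, 2023 and February 1, 2023 respectively; done January 31, 2023 — within the window.
Step 5 — counting 120 days from December 12, 2022 (when the application is submitted) gives a deadline of April 11, 2023; February 14, 2023 is within that limit.
Step 6 — 5 and 35 days from February 14, 2023 (when newspaper notice is published) are February 19, 2023 and March 21, 2023 respectively; March 20, 2023 falls inside that range.
Step 7 — counting 52 days from March 20, 2023 (when the traffic study is submitted) gives a deadline of May 11, 2023; not done until May 13, 2023, 2 days after the deadline.
That is the first point of non-compliance.

Step 7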